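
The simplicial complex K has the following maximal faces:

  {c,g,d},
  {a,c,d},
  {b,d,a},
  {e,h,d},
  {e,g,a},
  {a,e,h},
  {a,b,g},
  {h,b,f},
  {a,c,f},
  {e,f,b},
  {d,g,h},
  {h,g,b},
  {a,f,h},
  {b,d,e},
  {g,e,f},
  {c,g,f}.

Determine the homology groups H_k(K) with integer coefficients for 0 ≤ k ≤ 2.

H_0 ≅ Z,  H_1 ≅ Z^2,  H_2 ≅ Z.

K has 8 vertices, 24 edges, 16 triangles.
rank ∂_0 = 0, rank ∂_1 = 7 ⇒ b_0 = 8 − 0 − 7 = 1; all invariant factors of ∂_1 are 1 so no torsion. So H_0 ≅ Z.
rank ∂_1 = 7, rank ∂_2 = 15 ⇒ b_1 = 24 − 7 − 15 = 2; all invariant factors of ∂_2 are 1 so no torsion. So H_1 ≅ Z^2.
rank ∂_2 = 15, rank ∂_3 = 0 ⇒ b_2 = 16 − 15 − 0 = 1. So H_2 ≅ Z.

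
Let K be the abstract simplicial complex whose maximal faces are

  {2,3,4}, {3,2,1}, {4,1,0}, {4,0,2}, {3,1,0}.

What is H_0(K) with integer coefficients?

K has 5 vertices, 10 edges, 5 triangles.
rank ∂_0 = 0, rank ∂_1 = 4 ⇒ b_0 = 5 − 0 − 4 = 1; all invariant factors of ∂_1 are 1 so no torsion. So H_0 ≅ Z.

H_0 = Z.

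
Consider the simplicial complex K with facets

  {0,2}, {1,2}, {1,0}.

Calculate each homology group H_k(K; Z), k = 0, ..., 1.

H_0 = Z,  H_1 = Z.

K has 3 vertices, 3 edges.
rank ∂_0 = 0, rank ∂_1 = 2 ⇒ b_0 = 3 − 0 − 2 = 1; all invariant factors of ∂_1 are 1 so no torsion. So H_0 ≅ Z.
rank ∂_1 = 2, rank ∂_2 = 0 ⇒ b_1 = 3 − 2 − 0 = 1. So H_1 ≅ Z.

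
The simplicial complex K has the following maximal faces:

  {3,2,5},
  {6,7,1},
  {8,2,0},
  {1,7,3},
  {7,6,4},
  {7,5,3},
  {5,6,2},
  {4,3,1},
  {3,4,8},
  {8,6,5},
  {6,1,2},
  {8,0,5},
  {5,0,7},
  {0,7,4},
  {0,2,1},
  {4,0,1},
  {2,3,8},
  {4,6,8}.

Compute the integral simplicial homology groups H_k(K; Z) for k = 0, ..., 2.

H_0 ≅ Z,  H_1 ≅ Z ⊕ Z/2,  H_2 = 0.

Take the total order 0 < 1 < 2 < 3 < 4 < 5 < 6 < 7 < 8 on the vertex set. Then K (dimension 2) consists of the simplices:

  0-simplices (9): [0], [1], [2], [3], [4], [5], [6], [7], [8]
  1-simplices (27): (27 of them)
  2-simplices (18): [0,1,2], [0,1,4], [0,2,8], [0,4,7], [0,5,7], [0,5,8], [1,2,6], [1,3,4], [1,3,7], [1,6,7], [2,3,5], [2,3,8], [2,5,6], [3,4,8], [3,5,7], [4,6,7], [4,6,8], [5,6,8]

giving chain groups C_0 ≅ Z^9, C_1 ≅ Z^27, C_2 ≅ Z^18.

The boundary map ∂_1: C_1 → C_0 is given by ∂[p,q] = [q] − [p]. For instance
  ∂[5,6] = [6] − [5].
The resulting 9×27 matrix has rank 8, and its Smith normal form has invariant factors (1,1,1,1,1,1,1,1).

∂_2: C_2 → C_1 sends each 2-simplex [p,q,r] to [q,r] − [p,r] + [p,q]. For instance
  ∂[0,1,2] = [1,2] − [0,2] + [0,1],
  ∂[1,6,7] = [6,7] − [1,7] + [1,6].
This gives a 27×18 integer matrix of rank 18; reducing to Smith normal form yields diagonal entries (1,1,1,1,1,1,1,1,1,1,1,1,1,1,1,1,1,2).

Reading off H_k = ker ∂_k / im ∂_{k+1}:

  H_0: rank C_0 − rank ∂_1 = 9 − 8 = 1, and the invariant factors of ∂_1 are all 1, so H_0 ≅ Z.
  H_1: rank ker ∂_1 − rank ∂_2 = (27 − 8) − 18 = 1, and ∂_2 has invariant factor 2 > 1, so H_1 ≅ Z ⊕ Z/2.
  H_2: rank ker ∂_2 − rank ∂_3 = (18 − 18) − 0 = 0, and there is no ∂_3, so H_2 ≅ 0.

(K is a triangulation of the Klein bottle.)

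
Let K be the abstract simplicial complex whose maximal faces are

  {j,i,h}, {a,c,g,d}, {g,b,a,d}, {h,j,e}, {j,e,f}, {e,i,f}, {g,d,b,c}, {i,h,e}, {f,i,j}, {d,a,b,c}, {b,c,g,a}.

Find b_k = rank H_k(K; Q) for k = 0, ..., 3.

Fix the vertex order a < b < c < d < e < f < g < h < i < j and write every simplex with vertices in increasing order. Then dim K = 3 and the simplices of K are:

  0-simplices (10): a, b, c, d, e, f, g, h, i, j
  1-simplices (19): ab, ac, ad, ag, bc, bd, bg, cd, cg, dg, ef, eh, ei, ej, fi, fj, hi, hj, ij
  2-simplices (16): abc, abd, abg, acd, acg, adg, bcd, bcg, bdg, cdg, efi, efj, ehi, ehj, fij, hij
  3-simplices (5): abcd, abcg, abdg, acdg, bcdg

giving chain groups C_0 ≅ Z^10, C_1 ≅ Z^19, C_2 ≅ Z^16, C_3 ≅ Z^5.

∂_1: C_1 → C_0 is given by ∂[p,q] = [q] − [p].
The resulting 10×19 matrix has rank 8, and its Smith normal form has invariant factors (1,1,1,1,1,1,1,1).

∂_2: C_2 → C_1 maps a triangle to the signed sum of its edges. For instance
  ∂efi = fi − ei + ef,
  ∂bcg = cg − bg + bc.
This gives a 19×16 integer matrix of rank 11; reducing to Smith normal form yields diagonal entries (1,1,1,1,1,1,1,1,1,1,1).

Boundary ∂_3: C_3 → C_2 sends each 3-simplex σ to the alternating sum Σ_i (−1)^i (σ with its i-th vertex removed). For instance
  ∂bcdg = cdg − bdg + bcg − bcd,
  ∂abdg = bdg − adg + abg − abd.
This gives a 16×5 integer matrix of rank 4; reducing to Smith normal form yields diagonal entries (1,1,1,1).

Reading off H_k = ker ∂_k / im ∂_{k+1}:

  H_0: rank C_0 − rank ∂_1 = 10 − 8 = 2, and the invariant factors of ∂_1 are all 1, so H_0 = Z^2.
  H_1: rank ker ∂_1 − rank ∂_2 = (19 − 8) − 11 = 0, and the invariant factors of ∂_2 are all 1, so H_1 = 0.
  H_2: rank ker ∂_2 − rank ∂_3 = (16 − 11) − 4 = 1, and the invariant factors of ∂_3 are all 1, so H_2 = Z.
  H_3: rank ker ∂_3 − rank ∂_4 = (5 − 4) − 0 = 1, and there is no ∂_4, so H_3 = Z.

(K is a triangulation of the disjoint union of the 2-sphere S^2 and the 3-sphere S^3.)

Hence the Betti numbers are b_0 = 2, b_1 = 0, b_2 = 1, b_3 = 1.

b_0 = 2, b_1 = 0, b_2 = 1, b_3 = 1.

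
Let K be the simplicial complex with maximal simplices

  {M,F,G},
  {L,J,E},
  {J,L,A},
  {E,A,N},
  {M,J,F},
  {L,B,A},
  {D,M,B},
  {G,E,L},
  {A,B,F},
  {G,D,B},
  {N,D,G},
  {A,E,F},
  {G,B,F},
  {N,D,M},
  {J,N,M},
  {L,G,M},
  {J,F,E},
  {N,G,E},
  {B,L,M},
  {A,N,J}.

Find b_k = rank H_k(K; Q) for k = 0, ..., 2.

b_0 = 1, b_1 = 1, b_2 = 0.

We work with the vertex ordering A < B < D < E < F < G < J < L < M < N. The simplices of K, each written with vertices in increasing order, are:

  0-simplices (10): A, B, D, E, F, G, J, L, M, N
  1-simplices (30): AB, AE, AF, AJ, AL, AN, BD, BF, BG, BL, BM, DG, DM, DN, EF, EG, EJ, EL, EN, FG, FJ, FM, GL, GM, GN, JL, JM, JN, LM, MN
  2-simplices (20): ABF, ABL, AEF, AEN, AJL, AJN, BDG, BDM, BFG, BLM, DGN, DMN, EFJ, EGL, EGN, EJL, FGM, FJM, GLM, JMN

giving chain groups C_0 ≅ Z^10, C_1 ≅ Z^30, C_2 ≅ Z^20.

Boundary ∂_1: C_1 → C_0 sends each edge [p,q] (with p < q) to q − p. For instance
  ∂GN = N − G.
As a 10×30 matrix over Z this has rank 9, with invariant factors (1,1,1,1,1,1,1,1,1).

Boundary ∂_2: C_2 → C_1 maps a triangle to the signed sum of its edges. For instance
  ∂AJL = JL − AL + AJ,
  ∂EGN = GN − EN + EG.
This gives a 30×20 integer matrix of rank 20; reducing to Smith normal form yields diagonal entries (1,1,1,1,1,1,1,1,1,1,1,1,1,1,1,1,1,1,1,2).

Computing H_k = (kernel of ∂_k) / (image of ∂_{k+1}):

  H_0: rank C_0 − rank ∂_1 = 10 − 9 = 1, and the invariant factors of ∂_1 are all 1, so H_0 ≅ Z.
  H_1: rank ker ∂_1 − rank ∂_2 = (30 − 9) − 20 = 1, and ∂_2 has invariant factor 2 > 1, so H_1 ≅ Z ⊕ Z/2.
  H_2: rank ker ∂_2 − rank ∂_3 = (20 − 20) − 0 = 0, and there is no ∂_3, so H_2 ≅ 0.

As a check, the Euler characteristic is 10 − 30 + 20 = 0, which agrees with 1 − 1 + 0 = 0.
(K is a triangulation of the Klein bottle.)

Hence the Betti numbers are b_0 = 1, b_1 = 1, b_2 = 0.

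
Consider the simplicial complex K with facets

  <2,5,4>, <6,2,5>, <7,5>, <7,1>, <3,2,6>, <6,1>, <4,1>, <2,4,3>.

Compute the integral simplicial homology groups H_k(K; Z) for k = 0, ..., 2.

We work with the vertex ordering 1 < 2 < 3 < 4 < 5 < 6 < 7. The simplices of K, each written with vertices in increasing order, are:

  0-simplices (7): [1], [2], [3], [4], [5], [6], [7]
  1-simplices (12): [1,4], [1,6], [1,7], [2,3], [2,4], [2,5], [2,6], [3,4], [3,6], [4,5], [5,6], [5,7]
  2-simplices (4): [2,3,4], [2,3,6], [2,4,5], [2,5,6]

so the chain groups are C_0 ≅ Z^7, C_1 ≅ Z^12, C_2 ≅ Z^4.

∂_1: C_1 → C_0 is given by ∂[p,q] = [q] − [p]. For instance
  ∂[5,7] = [7] − [5].
The resulting 7×12 matrix has rank 6, and its Smith normal form has invariant factors (1,1,1,1,1,1).

Boundary ∂_2: C_2 → C_1 maps a triangle to the signed sum of its edges. For instance
  ∂[2,4,5] = [4,5] − [2,5] + [2,4],
  ∂[2,5,6] = [5,6] − [2,6] + [2,5].
This gives a 12×4 integer matrix of rank 4; reducing to Smith normal form yields diagonal entries (1,1,1,1).

Now H_k = ker ∂_k / im ∂_{k+1}, so:

  H_0: rank C_0 − rank ∂_1 = 7 − 6 = 1, and the invariant factors of ∂_1 are all 1, so H_0 ≅ Z.
  H_1: rank ker ∂_1 − rank ∂_2 = (12 − 6) − 4 = 2, and the invariant factors of ∂_2 are all 1, so H_1 ≅ Z^2.
  H_2: rank ker ∂_2 − rank ∂_3 = (4 − 4) − 0 = 0, and there is no ∂_3, so H_2 ≅ 0.

H_0 ≅ Z,  H_1 ≅ Z^2,  H_2 = 0.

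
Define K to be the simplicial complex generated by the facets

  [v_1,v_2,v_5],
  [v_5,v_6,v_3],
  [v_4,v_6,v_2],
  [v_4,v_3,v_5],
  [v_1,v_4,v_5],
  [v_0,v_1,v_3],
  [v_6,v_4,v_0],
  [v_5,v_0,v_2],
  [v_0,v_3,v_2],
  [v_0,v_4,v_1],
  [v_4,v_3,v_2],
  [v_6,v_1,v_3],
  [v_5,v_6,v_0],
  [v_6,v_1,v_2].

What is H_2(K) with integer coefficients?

Order the vertices as v_0 < v_1 < v_2 < v_3 < v_4 < v_5 < v_6. Listing each simplex with vertices in this order, K has dimension 2 with simplices:

  0-simplices (7): [v_0], [v_1], [v_2], [v_3], [v_4], [v_5], [v_6]
  1-simplices (21): (21 of them)
  2-simplices (14): (14 of them)

Hence C_0 ≅ Z^7, C_1 ≅ Z^21, C_2 ≅ Z^14.

The boundary map ∂_1: C_1 → C_0 sends each edge [p,q] (with p < q) to q − p.
This gives a 7×21 integer matrix of rank 6; reducing to Smith normal form yields diagonal entries (1,1,1,1,1,1).

Boundary ∂_2: C_2 → C_1 sends each 2-simplex [p,q,r] to [q,r] − [p,r] + [p,q]. For instance
  ∂[v_0,v_2,v_5] = [v_2,v_5] − [v_0,v_5] + [v_0,v_2],
  ∂[v_1,v_3,v_6] = [v_3,v_6] − [v_1,v_6] + [v_1,v_3].
As a 21×14 matrix over Z this has rank 13, with invariant factors (1,1,1,1,1,1,1,1,1,1,1,1,1).

From H_k ≅ ker(∂_k) / im(∂_{k+1}) we obtain:

  H_2: rank ker ∂_2 − rank ∂_3 = (14 − 13) − 0 = 1, and there is no ∂_3, so H_2 ≅ Z.

(K is a triangulation of the torus T^2.)

H_2 ≅ Z.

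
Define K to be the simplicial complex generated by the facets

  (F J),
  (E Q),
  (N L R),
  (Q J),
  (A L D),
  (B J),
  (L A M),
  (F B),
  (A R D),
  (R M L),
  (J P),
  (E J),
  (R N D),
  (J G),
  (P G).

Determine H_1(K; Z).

Order the vertices as A < B < D < E < F < G < J < L < M < N < P < Q < R. Listing each simplex with vertices in this order, K has dimension 2 with simplices:

  0-simplices (13): A, B, D, E, F, G, J, L, M, N, P, Q, R
  1-simplices (21): AD, AL, AM, AR, BF, BJ, DL, DN, DR, EJ, EQ, FJ, GJ, GP, JP, JQ, LM, LN, LR, MR, NR
  2-simplices (6): ADL, ADR, ALM, DNR, LMR, LNR

so the chain groups are C_0 ≅ Z^13, C_1 ≅ Z^21, C_2 ≅ Z^6.

∂_1: C_1 → C_0 is given by ∂[p,q] = [q] − [p]. For instance
  ∂AL = L − A.
As a 13×21 matrix over Z this has rank 11, with invariant factors (1,1,1,1,1,1,1,1,1,1,1).

∂_2: C_2 → C_1 maps a triangle to the signed sum of its edges. For instance
  ∂ADR = DR − AR + AD,
  ∂ALM = LM − AM + AL.
This gives a 21×6 integer matrix of rank 6; reducing to Smith normal form yields diagonal entries (1,1,1,1,1,1).

Reading off H_k = ker ∂_k / im ∂_{k+1}:

  H_1: rank ker ∂_1 − rank ∂_2 = (21 − 11) − 6 = 4, and the invariant factors of ∂_2 are all 1, so H_1 ≅ Z^4.

H_1 = Z^4.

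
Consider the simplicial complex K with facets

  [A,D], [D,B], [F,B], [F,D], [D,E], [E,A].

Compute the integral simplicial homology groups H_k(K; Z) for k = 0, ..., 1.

H_0 ≅ Z,  H_1 ≅ Z^2.

We work with the vertex ordering A < B < D < E < F. The simplices of K, each written with vertices in increasing order, are:

  0-simplices (5): A, B, D, E, F
  1-simplices (6): AD, AE, BD, BF, DE, DF

so the chain groups are C_0 ≅ Z^5, C_1 ≅ Z^6.

The boundary map ∂_1: C_1 → C_0 maps an edge to its endpoints' difference, ∂[p,q] = q − p. For instance
  ∂AD = D − A.
The resulting 5×6 matrix has rank 4, and its Smith normal form has invariant factors (1,1,1,1).

From H_k ≅ ker(∂_k) / im(∂_{k+1}) we obtain:

  H_0: rank C_0 − rank ∂_1 = 5 − 4 = 1, and the invariant factors of ∂_1 are all 1, so H_0 = Z.
  H_1: rank ker ∂_1 − rank ∂_2 = (6 − 4) − 0 = 2, and there is no ∂_2, so H_1 = Z^2.

As a check, the Euler characteristic is 5 − 6 = -1, which agrees with 1 − 2 = -1.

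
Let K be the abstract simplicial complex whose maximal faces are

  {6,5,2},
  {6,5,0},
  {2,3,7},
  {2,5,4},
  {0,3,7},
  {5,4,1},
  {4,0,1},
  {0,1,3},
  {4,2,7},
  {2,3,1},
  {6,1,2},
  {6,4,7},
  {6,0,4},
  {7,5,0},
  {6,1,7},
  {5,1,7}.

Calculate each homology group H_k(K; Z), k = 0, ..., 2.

Order the vertices as 0 < 1 < 2 < 3 < 4 < 5 < 6 < 7. Listing each simplex with vertices in this order, K has dimension 2 with simplices:

  0-simplices (8): [0], [1], [2], [3], [4], [5], [6], [7]
  1-simplices (24): (24 of them)
  2-simplices (16): [0,1,3], [0,1,4], [0,3,7], [0,4,6], [0,5,6], [0,5,7], [1,2,3], [1,2,6], [1,4,5], [1,5,7], [1,6,7], [2,3,7], [2,4,5], [2,4,7], [2,5,6], [4,6,7]

giving chain groups C_0 ≅ Z^8, C_1 ≅ Z^24, C_2 ≅ Z^16.

The boundary map ∂_1: C_1 → C_0 maps an edge to its endpoints' difference, ∂[p,q] = q − p.
The resulting 8×24 matrix has rank 7, and its Smith normal form has invariant factors (1,1,1,1,1,1,1).

∂_2: C_2 → C_1 acts by ∂[p,q,r] = [q,r] − [p,r] + [p,q]. For instance
  ∂[1,4,5] = [4,5] − [1,5] + [1,4],
  ∂[0,1,4] = [1,4] − [0,4] + [0,1].
The 24×16 boundary matrix has rank 15 and Smith normal form diag(1,1,1,1,1,1,1,1,1,1,1,1,1,1,1).

From H_k ≅ ker(∂_k) / im(∂_{k+1}) we obtain:

  H_0: rank C_0 − rank ∂_1 = 8 − 7 = 1, and the invariant factors of ∂_1 are all 1, so H_0 ≅ Z.
  H_1: rank ker ∂_1 − rank ∂_2 = (24 − 7) − 15 = 2, and the invariant factors of ∂_2 are all 1, so H_1 ≅ Z^2.
  H_2: rank ker ∂_2 − rank ∂_3 = (16 − 15) − 0 = 1, and there is no ∂_3, so H_2 ≅ Z.

As a check, the Euler characteristic is 8 − 24 + 16 = 0, which agrees with 1 − 2 + 1 = 0.

H_0 ≅ Z,  H_1 ≅ Z^2,  H_2 ≅ Z.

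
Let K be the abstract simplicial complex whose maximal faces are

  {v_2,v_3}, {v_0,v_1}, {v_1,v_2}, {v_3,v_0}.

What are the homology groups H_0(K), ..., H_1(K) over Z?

We work with the vertex ordering v_0 < v_1 < v_2 < v_3. The simplices of K, each written with vertices in increasing order, are:

  0-simplices (4): [v_0], [v_1], [v_2], [v_3]
  1-simplices (4): [v_0,v_1], [v_0,v_3], [v_1,v_2], [v_2,v_3]

giving chain groups C_0 ≅ Z^4, C_1 ≅ Z^4.

The boundary map ∂_1: C_1 → C_0 maps an edge to its endpoints' difference, ∂[p,q] = q − p.
The resulting 4×4 matrix has rank 3, and its Smith normal form has invariant factors (1,1,1).

From H_k ≅ ker(∂_k) / im(∂_{k+1}) we obtain:

  H_0: rank C_0 − rank ∂_1 = 4 − 3 = 1, and the invariant factors of ∂_1 are all 1, so H_0 ≅ Z.
  H_1: rank ker ∂_1 − rank ∂_2 = (4 − 3) − 0 = 1, and there is no ∂_2, so H_1 ≅ Z.

(K is a triangulation of the circle S^1.)

H_0 = Z,  H_1 = Z.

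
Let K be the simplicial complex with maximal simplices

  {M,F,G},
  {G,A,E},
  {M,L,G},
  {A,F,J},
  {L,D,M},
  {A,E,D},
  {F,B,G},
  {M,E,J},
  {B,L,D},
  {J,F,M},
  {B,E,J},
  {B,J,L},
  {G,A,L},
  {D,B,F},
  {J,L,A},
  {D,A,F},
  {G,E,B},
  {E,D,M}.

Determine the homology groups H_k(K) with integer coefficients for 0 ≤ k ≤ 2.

H_0 = Z,  H_1 = Z^2,  H_2 = Z.

K has 9 vertices, 27 edges, 18 triangles.
rank ∂_0 = 0, rank ∂_1 = 8 ⇒ b_0 = 9 − 0 − 8 = 1; all invariant factors of ∂_1 are 1 so no torsion. So H_0 ≅ Z.
rank ∂_1 = 8, rank ∂_2 = 17 ⇒ b_1 = 27 − 8 − 17 = 2; all invariant factors of ∂_2 are 1 so no torsion. So H_1 ≅ Z^2.
rank ∂_2 = 17, rank ∂_3 = 0 ⇒ b_2 = 18 − 17 − 0 = 1. So H_2 ≅ Z.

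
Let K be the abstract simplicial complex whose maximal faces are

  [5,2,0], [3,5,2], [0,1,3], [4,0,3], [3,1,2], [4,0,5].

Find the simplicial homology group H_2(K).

H_2 = 0.

Take the total order 0 < 1 < 2 < 3 < 4 < 5 on the vertex set. Then K (dimension 2) consists of the simplices:

  0-simplices (6): [0], [1], [2], [3], [4], [5]
  1-simplices (12): [0,1], [0,2], [0,3], [0,4], [0,5], [1,2], [1,3], [2,3], [2,5], [3,4], [3,5], [4,5]
  2-simplices (6): [0,1,3], [0,2,5], [0,3,4], [0,4,5], [1,2,3], [2,3,5]

Hence C_0 ≅ Z^6, C_1 ≅ Z^12, C_2 ≅ Z^6.

The boundary map ∂_1: C_1 → C_0 is given by ∂[p,q] = [q] − [p].
The resulting 6×12 matrix has rank 5, and its Smith normal form has invariant factors (1,1,1,1,1).

The boundary map ∂_2: C_2 → C_1 maps a triangle to the signed sum of its edges. For instance
  ∂[1,2,3] = [2,3] − [1,3] + [1,2],
  ∂[0,4,5] = [4,5] − [0,5] + [0,4].
The 12×6 boundary matrix has rank 6 and Smith normal form diag(1,1,1,1,1,1).

Now H_k = ker ∂_k / im ∂_{k+1}, so:

  H_2: rank ker ∂_2 − rank ∂_3 = (6 − 6) − 0 = 0, and there is no ∂_3, so H_2 ≅ 0.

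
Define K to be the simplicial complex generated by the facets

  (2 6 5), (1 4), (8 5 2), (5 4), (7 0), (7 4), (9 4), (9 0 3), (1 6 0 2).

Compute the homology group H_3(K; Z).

H_3 ≅ 0.

Fix the vertex order 0 < 1 < 2 < 3 < 4 < 5 < 6 < 7 < 8 < 9 and write every simplex with vertices in increasing order. Then dim K = 3 and the simplices of K are:

  0-simplices (10): [0], [1], [2], [3], [4], [5], [6], [7], [8], [9]
  1-simplices (18): [0,1], [0,2], [0,3], [0,6], [0,7], [0,9], [1,2], [1,4], [1,6], [2,5], [2,6], [2,8], [3,9], [4,5], [4,7], [4,9], [5,6], [5,8]
  2-simplices (7): [0,1,2], [0,1,6], [0,2,6], [0,3,9], [1,2,6], [2,5,6], [2,5,8]
  3-simplices (1): [0,1,2,6]

Hence C_0 ≅ Z^10, C_1 ≅ Z^18, C_2 ≅ Z^7, C_3 ≅ Z^1.

∂_1: C_1 → C_0 maps an edge to its endpoints' difference, ∂[p,q] = q − p.
The resulting 10×18 matrix has rank 9, and its Smith normal form has invariant factors (1,1,1,1,1,1,1,1,1).

The boundary map ∂_2: C_2 → C_1 acts by ∂[p,q,r] = [q,r] − [p,r] + [p,q]. For instance
  ∂[2,5,6] = [5,6] − [2,6] + [2,5],
  ∂[0,2,6] = [2,6] − [0,6] + [0,2].
This gives a 18×7 integer matrix of rank 6; reducing to Smith normal form yields diagonal entries (1,1,1,1,1,1).

∂_3: C_3 → C_2 sends each 3-simplex σ to the alternating sum Σ_i (−1)^i (σ with its i-th vertex removed). For instance
  ∂[0,1,2,6] = [1,2,6] − [0,2,6] + [0,1,6] − [0,1,2].
The resulting 7×1 matrix has rank 1, and its Smith normal form has invariant factors (1).

From H_k ≅ ker(∂_k) / im(∂_{k+1}) we obtain:

  H_3: rank ker ∂_3 − rank ∂_4 = (1 − 1) − 0 = 0, and there is no ∂_4, so H_3 = 0.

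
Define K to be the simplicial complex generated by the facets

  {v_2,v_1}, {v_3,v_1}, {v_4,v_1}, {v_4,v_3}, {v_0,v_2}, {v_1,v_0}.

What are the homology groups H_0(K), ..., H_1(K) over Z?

H_0 = Z,  H_1 = Z^2.

Fix the vertex order v_0 < v_1 < v_2 < v_3 < v_4 and write every simplex with vertices in increasing order. Then dim K = 1 and the simplices of K are:

  0-simplices (5): [v_0], [v_1], [v_2], [v_3], [v_4]
  1-simplices (6): [v_0,v_1], [v_0,v_2], [v_1,v_2], [v_1,v_3], [v_1,v_4], [v_3,v_4]

giving chain groups C_0 ≅ Z^5, C_1 ≅ Z^6.

Boundary ∂_1: C_1 → C_0 is given by ∂[p,q] = [q] − [p]. For instance
  ∂[v_1,v_2] = [v_2] − [v_1].
The 5×6 boundary matrix has rank 4 and Smith normal form diag(1,1,1,1).

Computing H_k = (kernel of ∂_k) / (image of ∂_{k+1}):

  H_0: rank C_0 − rank ∂_1 = 5 − 4 = 1, and the invariant factors of ∂_1 are all 1, so H_0 ≅ Z.
  H_1: rank ker ∂_1 − rank ∂_2 = (6 − 4) − 0 = 2, and there is no ∂_2, so H_1 ≅ Z^2.

(K is a triangulation of a wedge of 2 circles.)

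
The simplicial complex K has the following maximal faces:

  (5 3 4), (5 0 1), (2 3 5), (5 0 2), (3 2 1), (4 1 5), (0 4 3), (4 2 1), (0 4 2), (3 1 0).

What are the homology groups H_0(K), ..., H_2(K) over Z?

H_0 = Z,  H_1 = Z/2,  H_2 = 0.

We work with the vertex ordering 0 < 1 < 2 < 3 < 4 < 5. The simplices of K, each written with vertices in increasing order, are:

  0-simplices (6): [0], [1], [2], [3], [4], [5]
  1-simplices (15): [0,1], [0,2], [0,3], [0,4], [0,5], [1,2], [1,3], [1,4], [1,5], [2,3], [2,4], [2,5], [3,4], [3,5], [4,5]
  2-simplices (10): [0,1,3], [0,1,5], [0,2,4], [0,2,5], [0,3,4], [1,2,3], [1,2,4], [1,4,5], [2,3,5], [3,4,5]

so the chain groups are C_0 ≅ Z^6, C_1 ≅ Z^15, C_2 ≅ Z^10.

The boundary map ∂_1: C_1 → C_0 is given by ∂[p,q] = [q] − [p]. For instance
  ∂[1,5] = [5] − [1].
The 6×15 boundary matrix has rank 5 and Smith normal form diag(1,1,1,1,1).

Boundary ∂_2: C_2 → C_1 sends each 2-simplex [p,q,r] to [q,r] − [p,r] + [p,q]. For instance
  ∂[0,1,3] = [1,3] − [0,3] + [0,1],
  ∂[3,4,5] = [4,5] − [3,5] + [3,4].
As a 15×10 matrix over Z this has rank 10, with invariant factors (1,1,1,1,1,1,1,1,1,2).

From H_k ≅ ker(∂_k) / im(∂_{k+1}) we obtain:

  H_0: rank C_0 − rank ∂_1 = 6 − 5 = 1, and the invariant factors of ∂_1 are all 1, so H_0 = Z.
  H_1: rank ker ∂_1 − rank ∂_2 = (15 − 5) − 10 = 0, and ∂_2 has invariant factor 2 > 1, so H_1 = Z/2.
  H_2: rank ker ∂_2 − rank ∂_3 = (10 − 10) − 0 = 0, and there is no ∂_3, so H_2 = 0.

(K is a triangulation of the real projective plane RP^2.)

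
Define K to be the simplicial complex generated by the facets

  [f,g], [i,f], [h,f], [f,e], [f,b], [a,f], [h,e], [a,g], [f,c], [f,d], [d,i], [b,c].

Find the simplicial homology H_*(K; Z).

H_0 ≅ Z,  H_1 ≅ Z^4.

Take the total order a < b < c < d < e < f < g < h < i on the vertex set. Then K (dimension 1) consists of the simplices:

  0-simplices (9): a, b, c, d, e, f, g, h, i
  1-simplices (12): af, ag, bc, bf, cf, df, di, ef, eh, fg, fh, fi

giving chain groups C_0 ≅ Z^9, C_1 ≅ Z^12.

∂_1: C_1 → C_0 maps an edge to its endpoints' difference, ∂[p,q] = q − p.
This gives a 9×12 integer matrix of rank 8; reducing to Smith normal form yields diagonal entries (1,1,1,1,1,1,1,1).

Computing H_k = (kernel of ∂_k) / (image of ∂_{k+1}):

  H_0: rank C_0 − rank ∂_1 = 9 − 8 = 1, and the invariant factors of ∂_1 are all 1, so H_0 ≅ Z.
  H_1: rank ker ∂_1 − rank ∂_2 = (12 − 8) − 0 = 4, and there is no ∂_2, so H_1 ≅ Z^4.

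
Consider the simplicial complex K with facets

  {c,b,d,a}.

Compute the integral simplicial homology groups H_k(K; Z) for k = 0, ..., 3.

H_0 ≅ Z,  H_1 = 0,  H_2 = 0,  H_3 = 0.

We work with the vertex ordering a < b < c < d. The simplices of K, each written with vertices in increasing order, are:

  0-simplices (4): a, b, c, d
  1-simplices (6): ab, ac, ad, bc, bd, cd
  2-simplices (4): abc, abd, acd, bcd
  3-simplices (1): abcd

so the chain groups are C_0 ≅ Z^4, C_1 ≅ Z^6, C_2 ≅ Z^4, C_3 ≅ Z^1.

∂_1: C_1 → C_0 sends each edge [p,q] (with p < q) to q − p.
The 4×6 boundary matrix has rank 3 and Smith normal form diag(1,1,1).

∂_2: C_2 → C_1 sends each 2-simplex [p,q,r] to [q,r] − [p,r] + [p,q]. For instance
  ∂acd = cd − ad + ac,
  ∂abd = bd − ad + ab.
As a 6×4 matrix over Z this has rank 3, with invariant factors (1,1,1).

Boundary ∂_3: C_3 → C_2 sends each 3-simplex σ to the alternating sum Σ_i (−1)^i (σ with its i-th vertex removed). For instance
  ∂abcd = bcd − acd + abd − abc.
The 4×1 boundary matrix has rank 1 and Smith normal form diag(1).

Reading off H_k = ker ∂_k / im ∂_{k+1}:

  H_0: rank C_0 − rank ∂_1 = 4 − 3 = 1, and the invariant factors of ∂_1 are all 1, so H_0 ≅ Z.
  H_1: rank ker ∂_1 − rank ∂_2 = (6 − 3) − 3 = 0, and the invariant factors of ∂_2 are all 1, so H_1 ≅ 0.
  H_2: rank ker ∂_2 − rank ∂_3 = (4 − 3) − 1 = 0, and the invariant factors of ∂_3 are all 1, so H_2 ≅ 0.
  H_3: rank ker ∂_3 − rank ∂_4 = (1 − 1) − 0 = 0, and there is no ∂_4, so H_3 ≅ 0.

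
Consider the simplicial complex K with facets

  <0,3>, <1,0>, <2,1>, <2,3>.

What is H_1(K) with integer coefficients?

H_1 = Z.

Order the vertices as 0 < 1 < 2 < 3. Listing each simplex with vertices in this order, K has dimension 1 with simplices:

  0-simplices (4): [0], [1], [2], [3]
  1-simplices (4): [0,1], [0,3], [1,2], [2,3]

Hence C_0 ≅ Z^4, C_1 ≅ Z^4.

Boundary ∂_1: C_1 → C_0 sends each edge [p,q] (with p < q) to q − p. For instance
  ∂[1,2] = [2] − [1].
This gives a 4×4 integer matrix of rank 3; reducing to Smith normal form yields diagonal entries (1,1,1).

From H_k ≅ ker(∂_k) / im(∂_{k+1}) we obtain:

  H_1: rank ker ∂_1 − rank ∂_2 = (4 − 3) − 0 = 1, and there is no ∂_2, so H_1 ≅ Z.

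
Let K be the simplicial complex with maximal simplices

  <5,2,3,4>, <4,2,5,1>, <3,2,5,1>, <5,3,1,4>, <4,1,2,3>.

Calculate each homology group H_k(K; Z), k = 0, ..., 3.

H_0 ≅ Z,  H_1 = 0,  H_2 = 0,  H_3 ≅ Z.

K has 5 vertices, 10 edges, 10 triangles, 5 3-simplices.
rank ∂_0 = 0, rank ∂_1 = 4 ⇒ b_0 = 5 − 0 − 4 = 1; all invariant factors of ∂_1 are 1 so no torsion. So H_0 ≅ Z.
rank ∂_1 = 4, rank ∂_2 = 6 ⇒ b_1 = 10 − 4 − 6 = 0; all invariant factors of ∂_2 are 1 so no torsion. So H_1 ≅ 0.
rank ∂_2 = 6, rank ∂_3 = 4 ⇒ b_2 = 10 − 6 − 4 = 0; all invariant factors of ∂_3 are 1 so no torsion. So H_2 ≅ 0.
rank ∂_3 = 4, rank ∂_4 = 0 ⇒ b_3 = 5 − 4 − 0 = 1. So H_3 ≅ Z.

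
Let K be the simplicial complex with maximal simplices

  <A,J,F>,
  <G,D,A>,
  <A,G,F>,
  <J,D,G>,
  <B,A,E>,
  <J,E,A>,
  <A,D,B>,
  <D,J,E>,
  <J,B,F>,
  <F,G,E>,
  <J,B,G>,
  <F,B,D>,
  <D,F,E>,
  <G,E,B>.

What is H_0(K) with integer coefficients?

K has 7 vertices, 21 edges, 14 triangles.
rank ∂_0 = 0, rank ∂_1 = 6 ⇒ b_0 = 7 − 0 − 6 = 1; all invariant factors of ∂_1 are 1 so no torsion. So H_0 ≅ Z.

H_0 = Z.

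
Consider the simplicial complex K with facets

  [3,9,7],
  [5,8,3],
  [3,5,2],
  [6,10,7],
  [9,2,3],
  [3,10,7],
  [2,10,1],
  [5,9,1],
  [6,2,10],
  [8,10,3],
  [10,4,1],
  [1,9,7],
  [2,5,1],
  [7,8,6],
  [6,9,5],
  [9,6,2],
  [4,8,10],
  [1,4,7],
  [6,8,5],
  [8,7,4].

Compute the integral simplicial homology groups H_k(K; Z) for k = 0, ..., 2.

H_0 ≅ Z,  H_1 ≅ Z ⊕ Z/2Z,  H_2 = 0.

Take the total order 1 < 2 < 3 < 4 < 5 < 6 < 7 < 8 < 9 < 10 on the vertex set. Then K (dimension 2) consists of the simplices:

  0-simplices (10): [1], [2], [3], [4], [5], [6], [7], [8], [9], [10]
  1-simplices (30): (30 of them)
  2-simplices (20): (20 of them)

Hence C_0 ≅ Z^10, C_1 ≅ Z^30, C_2 ≅ Z^20.

∂_1: C_1 → C_0 sends each edge [p,q] (with p < q) to q − p. For instance
  ∂[3,8] = [8] − [3].
The 10×30 boundary matrix has rank 9 and Smith normal form diag(1,1,1,1,1,1,1,1,1).

∂_2: C_2 → C_1 maps a triangle to the signed sum of its edges. For instance
  ∂[4,7,8] = [7,8] − [4,8] + [4,7],
  ∂[1,2,10] = [2,10] − [1,10] + [1,2].
This gives a 30×20 integer matrix of rank 20; reducing to Smith normal form yields diagonal entries (1,1,1,1,1,1,1,1,1,1,1,1,1,1,1,1,1,1,1,2).

Computing H_k = (kernel of ∂_k) / (image of ∂_{k+1}):

  H_0: rank C_0 − rank ∂_1 = 10 − 9 = 1, and the invariant factors of ∂_1 are all 1, so H_0 ≅ Z.
  H_1: rank ker ∂_1 − rank ∂_2 = (30 − 9) − 20 = 1, and ∂_2 has invariant factor 2 > 1, so H_1 ≅ Z ⊕ Z/2Z.
  H_2: rank ker ∂_2 − rank ∂_3 = (20 − 20) − 0 = 0, and there is no ∂_3, so H_2 ≅ 0.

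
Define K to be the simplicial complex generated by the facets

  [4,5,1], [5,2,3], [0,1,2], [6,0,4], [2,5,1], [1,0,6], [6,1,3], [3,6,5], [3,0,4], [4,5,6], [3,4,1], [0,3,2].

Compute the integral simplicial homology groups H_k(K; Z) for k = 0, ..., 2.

Order the vertices as 0 < 1 < 2 < 3 < 4 < 5 < 6. Listing each simplex with vertices in this order, K has dimension 2 with simplices:

  0-simplices (7): [0], [1], [2], [3], [4], [5], [6]
  1-simplices (18): [0,1], [0,2], [0,3], [0,4], [0,6], [1,2], [1,3], [1,4], [1,5], [1,6], [2,3], [2,5], [3,4], [3,5], [3,6], [4,5], [4,6], [5,6]
  2-simplices (12): [0,1,2], [0,1,6], [0,2,3], [0,3,4], [0,4,6], [1,2,5], [1,3,4], [1,3,6], [1,4,5], [2,3,5], [3,5,6], [4,5,6]

Hence C_0 ≅ Z^7, C_1 ≅ Z^18, C_2 ≅ Z^12.

∂_1: C_1 → C_0 maps an edge to its endpoints' difference, ∂[p,q] = q − p. For instance
  ∂[0,1] = [1] − [0].
The resulting 7×18 matrix has rank 6, and its Smith normal form has invariant factors (1,1,1,1,1,1).

∂_2: C_2 → C_1 maps a triangle to the signed sum of its edges. For instance
  ∂[0,3,4] = [3,4] − [0,4] + [0,3],
  ∂[0,1,6] = [1,6] − [0,6] + [0,1].
This gives a 18×12 integer matrix of rank 12; reducing to Smith normal form yields diagonal entries (1,1,1,1,1,1,1,1,1,1,1,2).

Computing H_k = (kernel of ∂_k) / (image of ∂_{k+1}):

  H_0: rank C_0 − rank ∂_1 = 7 − 6 = 1, and the invariant factors of ∂_1 are all 1, so H_0 = Z.
  H_1: rank ker ∂_1 − rank ∂_2 = (18 − 6) − 12 = 0, and ∂_2 has invariant factor 2 > 1, so H_1 = Z/2Z.
  H_2: rank ker ∂_2 − rank ∂_3 = (12 − 12) − 0 = 0, and there is no ∂_3, so H_2 = 0.

H_0 = Z,  H_1 = Z/2Z,  H_2 = 0.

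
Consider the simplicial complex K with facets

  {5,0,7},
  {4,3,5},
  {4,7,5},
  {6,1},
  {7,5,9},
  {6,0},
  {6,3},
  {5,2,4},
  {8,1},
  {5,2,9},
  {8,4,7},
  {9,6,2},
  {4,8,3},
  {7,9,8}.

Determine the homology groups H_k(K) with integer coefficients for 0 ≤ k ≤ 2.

Take the total order 0 < 1 < 2 < 3 < 4 < 5 < 6 < 7 < 8 < 9 on the vertex set. Then K (dimension 2) consists of the simplices:

  0-simplices (10): [0], [1], [2], [3], [4], [5], [6], [7], [8], [9]
  1-simplices (22): [0,5], [0,6], [0,7], [1,6], [1,8], [2,4], [2,5], [2,6], [2,9], [3,4], [3,5], [3,6], [3,8], [4,5], [4,7], [4,8], [5,7], [5,9], [6,9], [7,8], [7,9], [8,9]
  2-simplices (10): [0,5,7], [2,4,5], [2,5,9], [2,6,9], [3,4,5], [3,4,8], [4,5,7], [4,7,8], [5,7,9], [7,8,9]

Hence C_0 ≅ Z^10, C_1 ≅ Z^22, C_2 ≅ Z^10.

∂_1: C_1 → C_0 maps an edge to its endpoints' difference, ∂[p,q] = q − p. For instance
  ∂[0,5] = [5] − [0].
The resulting 10×22 matrix has rank 9, and its Smith normal form has invariant factors (1,1,1,1,1,1,1,1,1).

The boundary map ∂_2: C_2 → C_1 sends each 2-simplex [p,q,r] to [q,r] − [p,r] + [p,q]. For instance
  ∂[7,8,9] = [8,9] − [7,9] + [7,8],
  ∂[3,4,8] = [4,8] − [3,8] + [3,4].
The 22×10 boundary matrix has rank 10 and Smith normal form diag(1,1,1,1,1,1,1,1,1,1).

Reading off H_k = ker ∂_k / im ∂_{k+1}:

  H_0: rank C_0 − rank ∂_1 = 10 − 9 = 1, and the invariant factors of ∂_1 are all 1, so H_0 ≅ Z.
  H_1: rank ker ∂_1 − rank ∂_2 = (22 − 9) − 10 = 3, and the invariant factors of ∂_2 are all 1, so H_1 ≅ Z^3.
  H_2: rank ker ∂_2 − rank ∂_3 = (10 − 10) − 0 = 0, and there is no ∂_3, so H_2 ≅ 0.

As a check, the Euler characteristic is 10 − 22 + 10 = -2, which agrees with 1 − 3 + 0 = -2.

H_0 ≅ Z,  H_1 ≅ Z^3,  H_2 = 0.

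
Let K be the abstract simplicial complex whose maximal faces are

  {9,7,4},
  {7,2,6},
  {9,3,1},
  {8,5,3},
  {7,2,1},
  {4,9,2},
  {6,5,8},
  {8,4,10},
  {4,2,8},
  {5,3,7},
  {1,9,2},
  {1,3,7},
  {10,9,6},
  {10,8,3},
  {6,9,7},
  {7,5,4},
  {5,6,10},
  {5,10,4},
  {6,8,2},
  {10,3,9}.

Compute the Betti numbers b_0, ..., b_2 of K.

b_0 = 1, b_1 = 1, b_2 = 0.

Order the vertices as 1 < 2 < 3 < 4 < 5 < 6 < 7 < 8 < 9 < 10. Listing each simplex with vertices in this order, K has dimension 2 with simplices:

  0-simplices (10): [1], [2], [3], [4], [5], [6], [7], [8], [9], [10]
  1-simplices (30): (30 of them)
  2-simplices (20): (20 of them)

so the chain groups are C_0 ≅ Z^10, C_1 ≅ Z^30, C_2 ≅ Z^20.

Boundary ∂_1: C_1 → C_0 maps an edge to its endpoints' difference, ∂[p,q] = q − p. For instance
  ∂[3,10] = [10] − [3].
This gives a 10×30 integer matrix of rank 9; reducing to Smith normal form yields diagonal entries (1,1,1,1,1,1,1,1,1).

∂_2: C_2 → C_1 acts by ∂[p,q,r] = [q,r] − [p,r] + [p,q]. For instance
  ∂[3,5,8] = [5,8] − [3,8] + [3,5],
  ∂[3,9,10] = [9,10] − [3,10] + [3,9].
The 30×20 boundary matrix has rank 20 and Smith normal form diag(1,1,1,1,1,1,1,1,1,1,1,1,1,1,1,1,1,1,1,2).

Reading off H_k = ker ∂_k / im ∂_{k+1}:

  H_0: rank C_0 − rank ∂_1 = 10 − 9 = 1, and the invariant factors of ∂_1 are all 1, so H_0 ≅ Z.
  H_1: rank ker ∂_1 − rank ∂_2 = (30 − 9) − 20 = 1, and ∂_2 has invariant factor 2 > 1, so H_1 ≅ Z ⊕ Z/2.
  H_2: rank ker ∂_2 − rank ∂_3 = (20 − 20) − 0 = 0, and there is no ∂_3, so H_2 ≅ 0.

As a check, the Euler characteristic is 10 − 30 + 20 = 0, which agrees with 1 − 1 + 0 = 0.

Hence the Betti numbers are b_0 = 1, b_1 = 1, b_2 = 0.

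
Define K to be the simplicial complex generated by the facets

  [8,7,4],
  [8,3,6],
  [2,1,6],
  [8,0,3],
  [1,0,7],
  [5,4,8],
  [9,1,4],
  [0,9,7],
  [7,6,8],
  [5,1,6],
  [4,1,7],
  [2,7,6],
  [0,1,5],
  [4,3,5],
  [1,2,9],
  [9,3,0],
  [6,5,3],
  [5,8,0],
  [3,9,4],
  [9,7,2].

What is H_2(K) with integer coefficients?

Fix the vertex order 0 < 1 < 2 < 3 < 4 < 5 < 6 < 7 < 8 < 9 and write every simplex with vertices in increasing order. Then dim K = 2 and the simplices of K are:

  0-simplices (10): [0], [1], [2], [3], [4], [5], [6], [7], [8], [9]
  1-simplices (30): (30 of them)
  2-simplices (20): (20 of them)

so the chain groups are C_0 ≅ Z^10, C_1 ≅ Z^30, C_2 ≅ Z^20.

The boundary map ∂_1: C_1 → C_0 is given by ∂[p,q] = [q] − [p]. For instance
  ∂[0,5] = [5] − [0].
The resulting 10×30 matrix has rank 9, and its Smith normal form has invariant factors (1,1,1,1,1,1,1,1,1).

∂_2: C_2 → C_1 sends each 2-simplex [p,q,r] to [q,r] − [p,r] + [p,q]. For instance
  ∂[0,3,9] = [3,9] − [0,9] + [0,3],
  ∂[2,6,7] = [6,7] − [2,7] + [2,6].
This gives a 30×20 integer matrix of rank 20; reducing to Smith normal form yields diagonal entries (1,1,1,1,1,1,1,1,1,1,1,1,1,1,1,1,1,1,1,2).

Computing H_k = (kernel of ∂_k) / (image of ∂_{k+1}):

  H_2: rank ker ∂_2 − rank ∂_3 = (20 − 20) − 0 = 0, and there is no ∂_3, so H_2 ≅ 0.

(K is a triangulation of the Klein bottle.)

H_2 ≅ 0.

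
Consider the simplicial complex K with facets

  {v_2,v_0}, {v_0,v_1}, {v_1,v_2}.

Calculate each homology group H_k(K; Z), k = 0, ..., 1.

H_0 = Z,  H_1 = Z.

Fix the vertex order v_0 < v_1 < v_2 and write every simplex with vertices in increasing order. Then dim K = 1 and the simplices of K are:

  0-simplices (3): [v_0], [v_1], [v_2]
  1-simplices (3): [v_0,v_1], [v_0,v_2], [v_1,v_2]

giving chain groups C_0 ≅ Z^3, C_1 ≅ Z^3.

Boundary ∂_1: C_1 → C_0 sends each edge [p,q] (with p < q) to q − p. For instance
  ∂[v_0,v_2] = [v_2] − [v_0].
The resulting 3×3 matrix has rank 2, and its Smith normal form has invariant factors (1,1).

From H_k ≅ ker(∂_k) / im(∂_{k+1}) we obtain:

  H_0: rank C_0 − rank ∂_1 = 3 − 2 = 1, and the invariant factors of ∂_1 are all 1, so H_0 = Z.
  H_1: rank ker ∂_1 − rank ∂_2 = (3 − 2) − 0 = 1, and there is no ∂_2, so H_1 = Z.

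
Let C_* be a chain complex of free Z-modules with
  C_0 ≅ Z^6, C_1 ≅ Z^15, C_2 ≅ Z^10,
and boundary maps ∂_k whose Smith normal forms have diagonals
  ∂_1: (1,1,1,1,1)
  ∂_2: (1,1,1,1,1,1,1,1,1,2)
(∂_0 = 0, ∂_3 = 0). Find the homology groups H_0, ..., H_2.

H_0: b_0 = 6 − 0 − 5 = 1; torsion from ∂_1 factors > 1: none. So H_0 = Z.
H_1: b_1 = 15 − 5 − 10 = 0; torsion from ∂_2 factors > 1: [2]. So H_1 = Z/2.
H_2: b_2 = 10 − 10 − 0 = 0; torsion from ∂_3 factors > 1: none. So H_2 = 0.

H_0 = Z,  H_1 = Z/2,  H_2 = 0.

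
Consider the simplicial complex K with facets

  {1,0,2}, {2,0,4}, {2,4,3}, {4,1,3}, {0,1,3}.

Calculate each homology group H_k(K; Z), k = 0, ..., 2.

H_0 = Z,  H_1 = Z,  H_2 = 0.

We work with the vertex ordering 0 < 1 < 2 < 3 < 4. The simplices of K, each written with vertices in increasing order, are:

  0-simplices (5): [0], [1], [2], [3], [4]
  1-simplices (10): [0,1], [0,2], [0,3], [0,4], [1,2], [1,3], [1,4], [2,3], [2,4], [3,4]
  2-simplices (5): [0,1,2], [0,1,3], [0,2,4], [1,3,4], [2,3,4]

so the chain groups are C_0 ≅ Z^5, C_1 ≅ Z^10, C_2 ≅ Z^5.

∂_1: C_1 → C_0 sends each edge [p,q] (with p < q) to q − p. For instance
  ∂[0,2] = [2] − [0].
The resulting 5×10 matrix has rank 4, and its Smith normal form has invariant factors (1,1,1,1).

The boundary map ∂_2: C_2 → C_1 maps a triangle to the signed sum of its edges. For instance
  ∂[0,1,2] = [1,2] − [0,2] + [0,1],
  ∂[0,2,4] = [2,4] − [0,4] + [0,2].
The 10×5 boundary matrix has rank 5 and Smith normal form diag(1,1,1,1,1).

Now H_k = ker ∂_k / im ∂_{k+1}, so:

  H_0: rank C_0 − rank ∂_1 = 5 − 4 = 1, and the invariant factors of ∂_1 are all 1, so H_0 ≅ Z.
  H_1: rank ker ∂_1 − rank ∂_2 = (10 − 4) − 5 = 1, and the invariant factors of ∂_2 are all 1, so H_1 ≅ Z.
  H_2: rank ker ∂_2 − rank ∂_3 = (5 − 5) − 0 = 0, and there is no ∂_3, so H_2 ≅ 0.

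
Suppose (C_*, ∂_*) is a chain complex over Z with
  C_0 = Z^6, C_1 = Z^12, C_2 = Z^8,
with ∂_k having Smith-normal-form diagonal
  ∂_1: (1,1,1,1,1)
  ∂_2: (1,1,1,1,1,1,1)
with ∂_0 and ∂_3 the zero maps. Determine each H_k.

H_0: b_0 = 6 − 0 − 5 = 1; torsion from ∂_1 factors > 1: none. So H_0 ≅ Z.
H_1: b_1 = 12 − 5 − 7 = 0; torsion from ∂_2 factors > 1: none. So H_1 ≅ 0.
H_2: b_2 = 8 − 7 − 0 = 1; torsion from ∂_3 factors > 1: none. So H_2 ≅ Z.

H_0 ≅ Z,  H_1 = 0,  H_2 ≅ Z.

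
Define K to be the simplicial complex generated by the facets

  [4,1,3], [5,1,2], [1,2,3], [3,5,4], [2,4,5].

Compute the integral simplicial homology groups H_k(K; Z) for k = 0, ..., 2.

We work with the vertex ordering 1 < 2 < 3 < 4 < 5. The simplices of K, each written with vertices in increasing order, are:

  0-simplices (5): [1], [2], [3], [4], [5]
  1-simplices (10): [1,2], [1,3], [1,4], [1,5], [2,3], [2,4], [2,5], [3,4], [3,5], [4,5]
  2-simplices (5): [1,2,3], [1,2,5], [1,3,4], [2,4,5], [3,4,5]

Hence C_0 ≅ Z^5, C_1 ≅ Z^10, C_2 ≅ Z^5.

The boundary map ∂_1: C_1 → C_0 is given by ∂[p,q] = [q] − [p]. For instance
  ∂[1,3] = [3] − [1].
The resulting 5×10 matrix has rank 4, and its Smith normal form has invariant factors (1,1,1,1).

The boundary map ∂_2: C_2 → C_1 acts by ∂[p,q,r] = [q,r] − [p,r] + [p,q]. For instance
  ∂[1,3,4] = [3,4] − [1,4] + [1,3],
  ∂[1,2,3] = [2,3] − [1,3] + [1,2].
This gives a 10×5 integer matrix of rank 5; reducing to Smith normal form yields diagonal entries (1,1,1,1,1).

Reading off H_k = ker ∂_k / im ∂_{k+1}:

  H_0: rank C_0 − rank ∂_1 = 5 − 4 = 1, and the invariant factors of ∂_1 are all 1, so H_0 ≅ Z.
  H_1: rank ker ∂_1 − rank ∂_2 = (10 − 4) − 5 = 1, and the invariant factors of ∂_2 are all 1, so H_1 ≅ Z.
  H_2: rank ker ∂_2 − rank ∂_3 = (5 − 5) − 0 = 0, and there is no ∂_3, so H_2 ≅ 0.

As a check, the Euler characteristic is 5 − 10 + 5 = 0, which agrees with 1 − 1 + 0 = 0.

H_0 = Z,  H_1 = Z,  H_2 = 0.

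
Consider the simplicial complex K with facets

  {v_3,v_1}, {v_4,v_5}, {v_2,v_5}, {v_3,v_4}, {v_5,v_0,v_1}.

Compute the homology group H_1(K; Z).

H_1 = Z.

Take the total order v_0 < v_1 < v_2 < v_3 < v_4 < v_5 on the vertex set. Then K (dimension 2) consists of the simplices:

  0-simplices (6): [v_0], [v_1], [v_2], [v_3], [v_4], [v_5]
  1-simplices (7): [v_0,v_1], [v_0,v_5], [v_1,v_3], [v_1,v_5], [v_2,v_5], [v_3,v_4], [v_4,v_5]
  2-simplices (1): [v_0,v_1,v_5]

Hence C_0 ≅ Z^6, C_1 ≅ Z^7, C_2 ≅ Z^1.

Boundary ∂_1: C_1 → C_0 is given by ∂[p,q] = [q] − [p]. For instance
  ∂[v_1,v_5] = [v_5] − [v_1].
The resulting 6×7 matrix has rank 5, and its Smith normal form has invariant factors (1,1,1,1,1).

∂_2: C_2 → C_1 acts by ∂[p,q,r] = [q,r] − [p,r] + [p,q]. For instance
  ∂[v_0,v_1,v_5] = [v_1,v_5] − [v_0,v_5] + [v_0,v_1].
As a 7×1 matrix over Z this has rank 1, with invariant factors (1).

Computing H_k = (kernel of ∂_k) / (image of ∂_{k+1}):

  H_1: rank ker ∂_1 − rank ∂_2 = (7 − 5) − 1 = 1, and the invariant factors of ∂_2 are all 1, so H_1 = Z.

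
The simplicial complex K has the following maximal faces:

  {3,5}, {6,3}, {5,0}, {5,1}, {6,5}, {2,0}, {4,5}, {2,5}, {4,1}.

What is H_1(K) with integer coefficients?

H_1 ≅ Z^3.

K has 7 vertices, 9 edges.
rank ∂_1 = 6, rank ∂_2 = 0 ⇒ b_1 = 9 − 6 − 0 = 3. So H_1 ≅ Z^3.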